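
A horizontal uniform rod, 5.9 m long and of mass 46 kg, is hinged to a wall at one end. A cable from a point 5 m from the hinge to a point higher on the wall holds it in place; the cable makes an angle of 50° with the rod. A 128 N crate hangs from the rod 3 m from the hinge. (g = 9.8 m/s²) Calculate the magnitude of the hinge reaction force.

Take torques about the hinge: T sin 50° · 5 = 46×9.8×2.95 + 128×3 = 1713.9 N·m.
So T = 1713.9 / (0.7660 × 5) = 447.46 N.
ΣF_x = 0: H_x = T cos 50° = 287.62 N.
ΣF_y = 0: H_y = (46×9.8 + 128) − T sin 50° = 578.8 − 342.77 = 236.03 N.
|H| = √(H_x² + H_y²) = √((287.62)² + (236.03)²) = 372.07 N.

|H| ≈ 372 N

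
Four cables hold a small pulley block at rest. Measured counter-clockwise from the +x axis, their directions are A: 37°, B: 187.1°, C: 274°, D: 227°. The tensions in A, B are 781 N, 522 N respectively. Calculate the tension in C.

T_C ≈ 272 N

Resolve: ΣF_x = 781 cos 37° + 522 cos 187.1° + T_C cos 274° + T_D cos 227° = 0.
        ΣF_y = 781 sin 37° + 522 sin 187.1° + T_C sin 274° + T_D sin 227° = 0.
The known terms sum to (105.7, 405.5) N, so 0.0698 T_C − 0.6820 T_D = -105.7 and -0.9976 T_C − 0.7314 T_D = -405.5.
Solving simultaneously: T_C = 272.4 N, T_D = 182.9 N.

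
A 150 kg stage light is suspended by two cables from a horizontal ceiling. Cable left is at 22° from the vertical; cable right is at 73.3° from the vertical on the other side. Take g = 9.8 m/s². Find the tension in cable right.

T_right ≈ 553 N

Angles from the horizontal: cable left is 90° − 22° = 68°, cable right is 90° − 73.3° = 16.7°.
Weight W = 150 × 9.8 = 1470 N acts straight down.
Horizontal: T_left cos 68° = T_right cos 16.7°  →  T_left = 2.557 T_right.
Vertical: T_left sin 68° + T_right sin 16.7° = 1470.
Substituting the horizontal relation into the vertical equation gives 2.658 T_right = 1470, so T_right = 553 N.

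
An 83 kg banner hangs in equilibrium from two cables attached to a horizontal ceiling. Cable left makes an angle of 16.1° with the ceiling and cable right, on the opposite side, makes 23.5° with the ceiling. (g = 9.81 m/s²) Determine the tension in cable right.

T_right ≈ 1230 N

Weight W = 83 × 9.81 = 814.2 N acts straight down.
Horizontal: T_left cos 16.1° = T_right cos 23.5°  →  T_left = 0.9545 T_right.
Vertical: T_left sin 16.1° + T_right sin 23.5° = 814.2.
Substituting the horizontal relation into the vertical equation gives 0.6634 T_right = 814.2, so T_right = 1227 N.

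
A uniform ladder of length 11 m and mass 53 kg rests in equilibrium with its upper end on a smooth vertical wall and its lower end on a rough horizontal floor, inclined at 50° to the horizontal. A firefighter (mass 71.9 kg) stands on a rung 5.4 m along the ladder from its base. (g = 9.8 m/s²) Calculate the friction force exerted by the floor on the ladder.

f ≈ 508 N

Torques about the foot: N_wall · 11 sin 50° = 53×9.8×5.5 cos 50° + 71.9×9.8×5.4 cos 50° → N_wall = 508.16 N.
ΣF_x = 0: f_floor = N_wall = 508.16 N.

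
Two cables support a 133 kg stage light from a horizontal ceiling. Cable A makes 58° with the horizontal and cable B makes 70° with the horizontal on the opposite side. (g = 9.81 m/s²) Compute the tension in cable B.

Weight W = 133 × 9.81 = 1305 N acts straight down.
Horizontal: T_A cos 58° = T_B cos 70°  →  T_A = 0.6454 T_B.
Vertical: T_A sin 58° + T_B sin 70° = 1305.
Substituting the horizontal relation into the vertical equation gives 1.487 T_B = 1305, so T_B = 877.4 N.

T_B ≈ 877 N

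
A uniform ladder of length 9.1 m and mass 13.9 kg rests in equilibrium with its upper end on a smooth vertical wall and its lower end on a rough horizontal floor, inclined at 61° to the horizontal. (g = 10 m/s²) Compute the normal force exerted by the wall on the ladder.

Torques about the foot: N_wall · 9.1 sin 61° = 13.9×10×4.55 cos 61° → N_wall = 38.524 N.

N_wall ≈ 38.5 N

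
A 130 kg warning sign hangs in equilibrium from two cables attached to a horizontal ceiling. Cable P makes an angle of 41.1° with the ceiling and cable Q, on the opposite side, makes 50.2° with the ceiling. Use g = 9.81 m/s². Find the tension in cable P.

T_P ≈ 817 N

Weight W = 130 × 9.81 = 1275 N acts straight down.
Horizontal: T_P cos 41.1° = T_Q cos 50.2°  →  T_Q = 1.177 T_P.
Vertical: T_P sin 41.1° + T_Q sin 50.2° = 1275.
Substituting the horizontal relation into the vertical equation gives 1.562 T_P = 1275, so T_P = 816.5 N.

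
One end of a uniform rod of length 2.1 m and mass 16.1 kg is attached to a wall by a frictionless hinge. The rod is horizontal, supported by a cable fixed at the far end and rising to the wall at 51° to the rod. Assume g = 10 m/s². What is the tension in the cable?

Take torques about the hinge: T sin 51° · 2.1 = 16.1×10×1.05 = 169.05 N·m.
So T = 169.05 / (0.7771 × 2.1) = 103.58 N.

T ≈ 104 N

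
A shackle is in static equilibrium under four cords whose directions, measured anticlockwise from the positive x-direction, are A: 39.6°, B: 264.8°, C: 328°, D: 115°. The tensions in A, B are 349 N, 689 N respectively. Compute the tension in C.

Resolve: ΣF_x = 349 cos 39.6° + 689 cos 264.8° + T_C cos 328° + T_D cos 115° = 0.
        ΣF_y = 349 sin 39.6° + 689 sin 264.8° + T_C sin 328° + T_D sin 115° = 0.
The known terms sum to (206.5, -463.7) N, so 0.8480 T_C − 0.4226 T_D = -206.5 and -0.5299 T_C + 0.9063 T_D = 463.7.
Solving simultaneously: T_C = 16.25 N, T_D = 521.1 N.

T_C ≈ 16.2 N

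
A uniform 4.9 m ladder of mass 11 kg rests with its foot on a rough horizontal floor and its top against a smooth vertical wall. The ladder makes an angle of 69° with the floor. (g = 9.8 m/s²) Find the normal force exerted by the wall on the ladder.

N_wall ≈ 20.7 N

Torques about the foot: N_wall · 4.9 sin 69° = 11×9.8×2.45 cos 69° → N_wall = 20.69 N.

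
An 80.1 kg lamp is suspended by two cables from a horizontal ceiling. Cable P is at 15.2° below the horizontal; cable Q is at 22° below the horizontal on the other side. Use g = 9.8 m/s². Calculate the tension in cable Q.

T_Q ≈ 1250 N

Weight W = 80.1 × 9.8 = 785 N acts straight down.
Horizontal: T_P cos 15.2° = T_Q cos 22°  →  T_P = 0.9608 T_Q.
Vertical: T_P sin 15.2° + T_Q sin 22° = 785.
Substituting the horizontal relation into the vertical equation gives 0.6265 T_Q = 785, so T_Q = 1253 N.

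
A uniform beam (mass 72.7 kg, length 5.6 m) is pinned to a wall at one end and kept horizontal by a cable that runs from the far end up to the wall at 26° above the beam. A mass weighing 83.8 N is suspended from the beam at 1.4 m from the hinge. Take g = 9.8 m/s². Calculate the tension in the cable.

T ≈ 860 N

Take torques about the hinge: T sin 26° · 5.6 = 72.7×9.8×2.8 + 83.8×1.4 = 2112.2 N·m.
So T = 2112.2 / (0.4384 × 5.6) = 860.41 N.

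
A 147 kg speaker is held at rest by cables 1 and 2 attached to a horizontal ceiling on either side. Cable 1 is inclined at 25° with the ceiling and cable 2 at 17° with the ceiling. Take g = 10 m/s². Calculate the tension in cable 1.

T_1 ≈ 2100 N

Weight W = 147 × 10 = 1470 N acts straight down.
Horizontal: T_1 cos 25° = T_2 cos 17°  →  T_2 = 0.9477 T_1.
Vertical: T_1 sin 25° + T_2 sin 17° = 1470.
Substituting the horizontal relation into the vertical equation gives 0.6997 T_1 = 1470, so T_1 = 2101 N.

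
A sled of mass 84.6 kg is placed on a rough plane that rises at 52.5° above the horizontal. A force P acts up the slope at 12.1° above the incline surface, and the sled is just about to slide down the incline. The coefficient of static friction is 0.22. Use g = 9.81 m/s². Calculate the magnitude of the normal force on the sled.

On the verge of sliding down the incline, friction equals μN and acts up the slope.
Perpendicular: N + P sin 12.1° = W cos 52.5° = 505.2 N.
Along incline: P cos 12.1° + μN = W sin 52.5° with W sin 52.5° = 658.4 N.
Solving the pair for P and N: P = 587.4 N, N = 382.1 N (and f = μN = 84.06 N).

N ≈ 382 N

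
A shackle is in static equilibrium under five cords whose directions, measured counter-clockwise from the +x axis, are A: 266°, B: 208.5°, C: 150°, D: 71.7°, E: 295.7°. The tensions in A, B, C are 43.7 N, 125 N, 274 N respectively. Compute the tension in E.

T_E ≈ 494 N

Resolve: ΣF_x = 43.7 cos 266° + 125 cos 208.5° + 274 cos 150° + T_D cos 71.7° + T_E cos 295.7° = 0.
        ΣF_y = 43.7 sin 266° + 125 sin 208.5° + 274 sin 150° + T_D sin 71.7° + T_E sin 295.7° = 0.
The known terms sum to (-350.2, 33.76) N, so 0.3140 T_D + 0.4337 T_E = 350.2 and 0.9494 T_D − 0.9011 T_E = -33.76.
Solving simultaneously: T_D = 433.2 N, T_E = 493.9 N.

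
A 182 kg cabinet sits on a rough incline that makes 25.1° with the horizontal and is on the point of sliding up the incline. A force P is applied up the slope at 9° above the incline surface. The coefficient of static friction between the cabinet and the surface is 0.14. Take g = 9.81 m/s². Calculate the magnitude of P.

P ≈ 974 N

On the verge of sliding up the incline, friction equals μN and acts down the slope.
Perpendicular: N + P sin 9° = W cos 25.1° = 1617 N.
Along incline: P cos 9° = W sin 25.1° + μN  with W sin 25.1° = 757.4 N.
Solving the pair for P and N: P = 974.4 N, N = 1464 N (and f = μN = 205 N).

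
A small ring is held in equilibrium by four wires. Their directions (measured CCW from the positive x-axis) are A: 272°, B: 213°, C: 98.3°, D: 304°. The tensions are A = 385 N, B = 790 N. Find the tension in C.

T_C ≈ 2290 N

Resolve: ΣF_x = 385 cos 272° + 790 cos 213° + T_C cos 98.3° + T_D cos 304° = 0.
        ΣF_y = 385 sin 272° + 790 sin 213° + T_C sin 98.3° + T_D sin 304° = 0.
The known terms sum to (-649.1, -815) N, so -0.1444 T_C + 0.5592 T_D = 649.1 and 0.9895 T_C − 0.8290 T_D = 815.
Solving simultaneously: T_C = 2292 N, T_D = 1752 N.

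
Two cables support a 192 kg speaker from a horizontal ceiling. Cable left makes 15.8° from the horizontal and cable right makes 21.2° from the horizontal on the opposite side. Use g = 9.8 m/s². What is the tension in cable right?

T_right ≈ 3010 N

Weight W = 192 × 9.8 = 1882 N acts straight down.
Horizontal: T_left cos 15.8° = T_right cos 21.2°  →  T_left = 0.9689 T_right.
Vertical: T_left sin 15.8° + T_right sin 21.2° = 1882.
Substituting the horizontal relation into the vertical equation gives 0.6254 T_right = 1882, so T_right = 3008 N.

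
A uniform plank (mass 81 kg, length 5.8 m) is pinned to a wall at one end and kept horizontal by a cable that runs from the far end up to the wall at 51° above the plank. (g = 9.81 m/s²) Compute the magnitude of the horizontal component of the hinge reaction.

H_x ≈ 322 N

Take torques about the hinge: T sin 51° · 5.8 = 81×9.81×2.9 = 2304.4 N·m.
So T = 2304.4 / (0.7771 × 5.8) = 511.24 N.
ΣF_x = 0: H_x = T cos 51° = 321.73 N.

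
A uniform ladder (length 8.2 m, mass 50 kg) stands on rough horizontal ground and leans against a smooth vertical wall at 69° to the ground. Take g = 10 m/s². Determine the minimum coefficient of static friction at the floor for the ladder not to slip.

ΣF_y = 0: N_floor = 50×10 = 500 N.
Torques about the foot: N_wall · 8.2 sin 69° = 50×10×4.1 cos 69° → N_wall = 95.966 N.
ΣF_x = 0: f_floor = N_wall = 95.966 N.
μ_min = f_floor / N_floor = 95.966 / 500 = 0.1919.

μ_min ≈ 0.192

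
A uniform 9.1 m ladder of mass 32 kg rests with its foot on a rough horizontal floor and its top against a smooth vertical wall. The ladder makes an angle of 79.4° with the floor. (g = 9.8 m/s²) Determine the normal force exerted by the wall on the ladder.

N_wall ≈ 29.3 N

Torques about the foot: N_wall · 9.1 sin 79.4° = 32×9.8×4.55 cos 79.4° → N_wall = 29.344 N.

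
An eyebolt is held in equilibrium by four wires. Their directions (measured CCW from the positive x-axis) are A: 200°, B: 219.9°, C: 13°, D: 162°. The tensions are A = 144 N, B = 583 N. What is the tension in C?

Resolve: ΣF_x = 144 cos 200° + 583 cos 219.9° + T_C cos 13° + T_D cos 162° = 0.
        ΣF_y = 144 sin 200° + 583 sin 219.9° + T_C sin 13° + T_D sin 162° = 0.
The known terms sum to (-582.6, -423.2) N, so 0.9744 T_C − 0.9511 T_D = 582.6 and 0.2250 T_C + 0.3090 T_D = 423.2.
Solving simultaneously: T_C = 1131 N, T_D = 546.2 N.

T_C ≈ 1130 N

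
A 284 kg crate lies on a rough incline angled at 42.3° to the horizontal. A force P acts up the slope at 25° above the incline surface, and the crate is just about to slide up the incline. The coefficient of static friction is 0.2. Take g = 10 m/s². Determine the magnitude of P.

P ≈ 2350 N

On the verge of sliding up the incline, friction equals μN and acts down the slope.
Perpendicular: N + P sin 25° = W cos 42.3° = 2101 N.
Along incline: P cos 25° = W sin 42.3° + μN  with W sin 42.3° = 1911 N.
Solving the pair for P and N: P = 2353 N, N = 1106 N (and f = μN = 221.2 N).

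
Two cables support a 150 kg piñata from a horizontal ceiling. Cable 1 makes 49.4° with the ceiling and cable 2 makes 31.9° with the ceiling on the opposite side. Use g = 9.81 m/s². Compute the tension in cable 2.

Weight W = 150 × 9.81 = 1472 N acts straight down.
Horizontal: T_1 cos 49.4° = T_2 cos 31.9°  →  T_1 = 1.305 T_2.
Vertical: T_1 sin 49.4° + T_2 sin 31.9° = 1472.
Substituting the horizontal relation into the vertical equation gives 1.519 T_2 = 1472, so T_2 = 968.8 N.

T_2 ≈ 969 N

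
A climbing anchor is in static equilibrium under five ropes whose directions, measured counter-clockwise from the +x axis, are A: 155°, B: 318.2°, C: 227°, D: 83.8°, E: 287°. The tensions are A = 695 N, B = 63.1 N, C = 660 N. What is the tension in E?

Resolve: ΣF_x = 695 cos 155° + 63.1 cos 318.2° + 660 cos 227° + T_D cos 83.8° + T_E cos 287° = 0.
        ΣF_y = 695 sin 155° + 63.1 sin 318.2° + 660 sin 227° + T_D sin 83.8° + T_E sin 287° = 0.
The known terms sum to (-1033, -231) N, so 0.1080 T_D + 0.2924 T_E = 1033 and 0.9942 T_D − 0.9563 T_E = 231.
Solving simultaneously: T_D = 2679 N, T_E = 2543 N.

T_E ≈ 2540 N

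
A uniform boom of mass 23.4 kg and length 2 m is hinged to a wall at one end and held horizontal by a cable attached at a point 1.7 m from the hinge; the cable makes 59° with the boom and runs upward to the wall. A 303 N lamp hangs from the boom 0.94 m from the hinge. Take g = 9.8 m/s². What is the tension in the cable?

Take torques about the hinge: T sin 59° · 1.7 = 23.4×9.8×1 + 303×0.94 = 514.14 N·m.
So T = 514.14 / (0.8572 × 1.7) = 352.83 N.

T ≈ 353 N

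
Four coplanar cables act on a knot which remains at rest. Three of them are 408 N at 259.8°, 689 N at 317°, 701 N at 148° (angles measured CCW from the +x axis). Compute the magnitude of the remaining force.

Sum the known components: ΣF_x = -162.8 N, ΣF_y = -500 N.
For equilibrium the remaining force must supply (−ΣF_x, −ΣF_y) = (162.8, 500) N.
Magnitude = √((162.8)² + (500)²) = 525.8 N; direction = atan2(500, 162.8) = 72.0°.

F ≈ 526 N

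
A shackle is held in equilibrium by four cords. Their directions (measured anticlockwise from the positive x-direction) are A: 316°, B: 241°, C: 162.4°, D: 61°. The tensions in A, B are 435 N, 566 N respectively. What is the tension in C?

T_C ≈ 429 N

Resolve: ΣF_x = 435 cos 316° + 566 cos 241° + T_C cos 162.4° + T_D cos 61° = 0.
        ΣF_y = 435 sin 316° + 566 sin 241° + T_C sin 162.4° + T_D sin 61° = 0.
The known terms sum to (38.51, -797.2) N, so -0.9532 T_C + 0.4848 T_D = -38.51 and 0.3024 T_C + 0.8746 T_D = 797.2.
Solving simultaneously: T_C = 428.6 N, T_D = 763.3 N.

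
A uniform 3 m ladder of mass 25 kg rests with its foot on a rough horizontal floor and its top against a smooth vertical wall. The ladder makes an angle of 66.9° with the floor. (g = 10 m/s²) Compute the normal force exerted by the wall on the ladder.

N_wall ≈ 53.3 N

Torques about the foot: N_wall · 3 sin 66.9° = 25×10×1.5 cos 66.9° → N_wall = 53.317 N.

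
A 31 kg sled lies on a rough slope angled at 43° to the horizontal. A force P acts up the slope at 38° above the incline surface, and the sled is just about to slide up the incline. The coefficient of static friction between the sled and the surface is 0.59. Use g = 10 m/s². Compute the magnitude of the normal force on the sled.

N ≈ 42.1 N

On the verge of sliding up the incline, friction equals μN and acts down the slope.
Perpendicular: N + P sin 38° = W cos 43° = 226.7 N.
Along incline: P cos 38° = W sin 43° + μN  with W sin 43° = 211.4 N.
Solving the pair for P and N: P = 299.8 N, N = 42.12 N (and f = μN = 24.85 N).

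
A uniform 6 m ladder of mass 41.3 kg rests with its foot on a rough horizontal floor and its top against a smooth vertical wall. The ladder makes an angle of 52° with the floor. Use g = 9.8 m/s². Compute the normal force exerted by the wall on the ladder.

Torques about the foot: N_wall · 6 sin 52° = 41.3×9.8×3 cos 52° → N_wall = 158.11 N.

N_wall ≈ 158 N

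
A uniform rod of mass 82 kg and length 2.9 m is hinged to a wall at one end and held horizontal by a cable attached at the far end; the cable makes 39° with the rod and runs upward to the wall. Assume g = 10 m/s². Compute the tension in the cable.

T ≈ 651 N

Take torques about the hinge: T sin 39° · 2.9 = 82×10×1.45 = 1189 N·m.
So T = 1189 / (0.6293 × 2.9) = 651.5 N.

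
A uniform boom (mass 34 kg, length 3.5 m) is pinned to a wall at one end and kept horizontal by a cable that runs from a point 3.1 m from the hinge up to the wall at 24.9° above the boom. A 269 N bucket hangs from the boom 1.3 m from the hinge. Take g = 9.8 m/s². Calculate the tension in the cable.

T ≈ 715 N

Take torques about the hinge: T sin 24.9° · 3.1 = 34×9.8×1.75 + 269×1.3 = 932.8 N·m.
So T = 932.8 / (0.4210 × 3.1) = 714.67 N.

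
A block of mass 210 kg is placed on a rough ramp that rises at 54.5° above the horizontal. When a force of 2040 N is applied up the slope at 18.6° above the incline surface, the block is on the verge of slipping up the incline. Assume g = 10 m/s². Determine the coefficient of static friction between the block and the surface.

On the verge of sliding up the incline, friction is at its maximum μN and acts down the slope.
Perpendicular to incline: N = W cos 54.5° − P sin 18.6° = 1219 − 650.7 = 568.8 N.
Along incline: P cos 18.6° − μN = W sin 54.5° → μ = −(W sin 54.5° − P cos 18.6°) / N = 0.3935.

μ ≈ 0.393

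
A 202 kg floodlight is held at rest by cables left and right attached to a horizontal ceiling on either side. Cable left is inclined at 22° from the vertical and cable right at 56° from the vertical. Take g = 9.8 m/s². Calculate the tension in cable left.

T_left ≈ 1680 N

Angles from the horizontal: cable left is 90° − 22° = 68°, cable right is 90° − 56° = 34°.
Weight W = 202 × 9.8 = 1980 N acts straight down.
Horizontal: T_left cos 68° = T_right cos 34°  →  T_right = 0.4519 T_left.
Vertical: T_left sin 68° + T_right sin 34° = 1980.
Substituting the horizontal relation into the vertical equation gives 1.18 T_left = 1980, so T_left = 1678 N.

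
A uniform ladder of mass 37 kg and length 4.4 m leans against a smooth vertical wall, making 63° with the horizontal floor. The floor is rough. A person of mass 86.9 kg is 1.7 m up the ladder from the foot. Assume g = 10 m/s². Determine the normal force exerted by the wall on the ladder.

Torques about the foot: N_wall · 4.4 sin 63° = 37×10×2.2 cos 63° + 86.9×10×1.7 cos 63° → N_wall = 265.34 N.

N_wall ≈ 265 N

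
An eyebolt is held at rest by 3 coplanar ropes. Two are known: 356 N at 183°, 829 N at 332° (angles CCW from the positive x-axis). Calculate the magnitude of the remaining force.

F ≈ 555 N

Sum the known components: ΣF_x = 376.5 N, ΣF_y = -407.8 N.
For equilibrium the remaining force must supply (−ΣF_x, −ΣF_y) = (-376.5, 407.8) N.
Magnitude = √((-376.5)² + (407.8)²) = 555 N; direction = atan2(407.8, -376.5) = 132.7°.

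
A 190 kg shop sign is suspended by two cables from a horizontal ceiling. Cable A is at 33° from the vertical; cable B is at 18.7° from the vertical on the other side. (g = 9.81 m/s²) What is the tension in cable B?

T_B ≈ 1290 N

Angles from the horizontal: cable A is 90° − 33° = 57°, cable B is 90° − 18.7° = 71.3°.
Weight W = 190 × 9.81 = 1864 N acts straight down.
Horizontal: T_A cos 57° = T_B cos 71.3°  →  T_A = 0.5887 T_B.
Vertical: T_A sin 57° + T_B sin 71.3° = 1864.
Substituting the horizontal relation into the vertical equation gives 1.441 T_B = 1864, so T_B = 1294 N.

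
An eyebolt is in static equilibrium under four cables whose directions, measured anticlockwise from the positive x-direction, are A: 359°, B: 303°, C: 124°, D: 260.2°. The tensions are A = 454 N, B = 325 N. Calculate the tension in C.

Resolve: ΣF_x = 454 cos 359° + 325 cos 303° + T_C cos 124° + T_D cos 260.2° = 0.
        ΣF_y = 454 sin 359° + 325 sin 303° + T_C sin 124° + T_D sin 260.2° = 0.
The known terms sum to (630.9, -280.5) N, so -0.5592 T_C − 0.1702 T_D = -630.9 and 0.8290 T_C − 0.9854 T_D = 280.5.
Solving simultaneously: T_C = 967.2 N, T_D = 529.1 N.

T_C ≈ 967 N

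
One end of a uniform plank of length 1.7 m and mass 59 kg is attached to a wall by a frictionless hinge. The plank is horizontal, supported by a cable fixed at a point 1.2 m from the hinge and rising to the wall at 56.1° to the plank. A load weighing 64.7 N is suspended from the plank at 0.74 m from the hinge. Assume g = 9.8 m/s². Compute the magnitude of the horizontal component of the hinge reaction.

Take torques about the hinge: T sin 56.1° · 1.2 = 59×9.8×0.85 + 64.7×0.74 = 539.35 N·m.
So T = 539.35 / (0.8300 × 1.2) = 541.51 N.
ΣF_x = 0: H_x = T cos 56.1° = 302.02 N.

H_x ≈ 302 N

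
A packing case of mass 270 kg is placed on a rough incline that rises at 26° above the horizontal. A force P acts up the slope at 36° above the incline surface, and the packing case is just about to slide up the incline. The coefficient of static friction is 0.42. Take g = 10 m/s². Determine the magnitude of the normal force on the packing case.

N ≈ 1200 N

On the verge of sliding up the incline, friction equals μN and acts down the slope.
Perpendicular: N + P sin 36° = W cos 26° = 2427 N.
Along incline: P cos 36° = W sin 26° + μN  with W sin 26° = 1184 N.
Solving the pair for P and N: P = 2086 N, N = 1200 N (and f = μN = 504.2 N).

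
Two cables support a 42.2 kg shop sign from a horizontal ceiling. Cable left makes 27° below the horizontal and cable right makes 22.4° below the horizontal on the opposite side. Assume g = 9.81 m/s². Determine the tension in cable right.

Weight W = 42.2 × 9.81 = 414 N acts straight down.
Horizontal: T_left cos 27° = T_right cos 22.4°  →  T_left = 1.038 T_right.
Vertical: T_left sin 27° + T_right sin 22.4° = 414.
Substituting the horizontal relation into the vertical equation gives 0.8522 T_right = 414, so T_right = 485.8 N.

T_right ≈ 486 N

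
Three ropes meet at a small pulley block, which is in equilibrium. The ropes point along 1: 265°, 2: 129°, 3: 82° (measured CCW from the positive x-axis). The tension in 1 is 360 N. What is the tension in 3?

Resolve: ΣF_x = 360 cos 265° + T_2 cos 129° + T_3 cos 82° = 0.
        ΣF_y = 360 sin 265° + T_2 sin 129° + T_3 sin 82° = 0.
The known terms sum to (-31.38, -358.6) N, so -0.6293 T_2 + 0.1392 T_3 = 31.38 and 0.7771 T_2 + 0.9903 T_3 = 358.6.
Solving simultaneously: T_2 = 25.76 N, T_3 = 341.9 N.

T_3 ≈ 342 N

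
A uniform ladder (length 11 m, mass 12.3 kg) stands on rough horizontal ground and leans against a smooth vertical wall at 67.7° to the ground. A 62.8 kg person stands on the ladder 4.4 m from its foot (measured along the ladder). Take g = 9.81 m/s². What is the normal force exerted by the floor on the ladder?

N_floor ≈ 737 N

ΣF_y = 0: N_floor = 12.3×9.81 + 62.8×9.81 = 736.73 N.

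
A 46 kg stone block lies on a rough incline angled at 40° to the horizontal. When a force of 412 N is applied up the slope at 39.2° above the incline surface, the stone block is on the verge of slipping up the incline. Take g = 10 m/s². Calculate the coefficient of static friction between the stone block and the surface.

On the verge of sliding up the incline, friction is at its maximum μN and acts down the slope.
Perpendicular to incline: N = W cos 40° − P sin 39.2° = 352.4 − 260.4 = 91.98 N.
Along incline: P cos 39.2° − μN = W sin 40° → μ = −(W sin 40° − P cos 39.2°) / N = 0.2565.

μ ≈ 0.257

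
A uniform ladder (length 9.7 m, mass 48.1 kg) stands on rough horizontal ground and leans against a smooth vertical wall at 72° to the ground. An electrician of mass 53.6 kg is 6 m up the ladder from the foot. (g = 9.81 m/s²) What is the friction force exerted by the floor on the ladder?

Torques about the foot: N_wall · 9.7 sin 72° = 48.1×9.81×4.85 cos 72° + 53.6×9.81×6 cos 72° → N_wall = 182.34 N.
ΣF_x = 0: f_floor = N_wall = 182.34 N.

f ≈ 182 N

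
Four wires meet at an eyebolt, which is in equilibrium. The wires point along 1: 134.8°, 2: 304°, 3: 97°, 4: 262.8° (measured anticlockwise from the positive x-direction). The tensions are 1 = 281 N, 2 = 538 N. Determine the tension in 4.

T_4 ≈ 294 N

Resolve: ΣF_x = 281 cos 134.8° + 538 cos 304° + T_3 cos 97° + T_4 cos 262.8° = 0.
        ΣF_y = 281 sin 134.8° + 538 sin 304° + T_3 sin 97° + T_4 sin 262.8° = 0.
The known terms sum to (102.8, -246.6) N, so -0.1219 T_3 − 0.1253 T_4 = -102.8 and 0.9925 T_3 − 0.9921 T_4 = 246.6.
Solving simultaneously: T_3 = 541.9 N, T_4 = 293.6 N.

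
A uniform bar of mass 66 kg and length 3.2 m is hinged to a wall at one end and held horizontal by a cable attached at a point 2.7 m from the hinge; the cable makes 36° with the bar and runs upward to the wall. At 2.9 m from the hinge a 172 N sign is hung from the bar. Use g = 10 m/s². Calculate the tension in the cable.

Take torques about the hinge: T sin 36° · 2.7 = 66×10×1.6 + 172×2.9 = 1554.8 N·m.
So T = 1554.8 / (0.5878 × 2.7) = 979.7 N.

T ≈ 980 N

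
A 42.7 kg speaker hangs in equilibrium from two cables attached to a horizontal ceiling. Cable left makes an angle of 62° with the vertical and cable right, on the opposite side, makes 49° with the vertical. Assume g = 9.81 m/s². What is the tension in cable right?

Angles from the horizontal: cable left is 90° − 62° = 28°, cable right is 90° − 49° = 41°.
Weight W = 42.7 × 9.81 = 418.9 N acts straight down.
Horizontal: T_left cos 28° = T_right cos 41°  →  T_left = 0.8548 T_right.
Vertical: T_left sin 28° + T_right sin 41° = 418.9.
Substituting the horizontal relation into the vertical equation gives 1.057 T_right = 418.9, so T_right = 396.2 N.

T_right ≈ 396 N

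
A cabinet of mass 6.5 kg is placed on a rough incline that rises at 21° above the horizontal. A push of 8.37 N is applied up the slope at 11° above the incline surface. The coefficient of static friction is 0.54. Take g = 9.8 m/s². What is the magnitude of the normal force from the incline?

Axes along / perpendicular to the incline. W sin 21° = 22.83 N down-slope; W cos 21° = 59.47 N into the surface.
Perpendicular: N = W cos 21° − P sin 11° = 59.47 − 1.597 = 57.87 N.
Along incline: P cos 11° + f = W sin 21° (friction acts up-slope) → f = 22.83 − 8.216 = 14.61 N.
|f| = 14.61 N ≤ μN = 31.25 N, so the cabinet is indeed static.

N ≈ 57.9 N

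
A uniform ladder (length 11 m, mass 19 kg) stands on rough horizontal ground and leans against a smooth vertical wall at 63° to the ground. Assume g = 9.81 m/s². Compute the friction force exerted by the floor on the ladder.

Torques about the foot: N_wall · 11 sin 63° = 19×9.81×5.5 cos 63° → N_wall = 47.485 N.
ΣF_x = 0: f_floor = N_wall = 47.485 N.

f ≈ 47.5 N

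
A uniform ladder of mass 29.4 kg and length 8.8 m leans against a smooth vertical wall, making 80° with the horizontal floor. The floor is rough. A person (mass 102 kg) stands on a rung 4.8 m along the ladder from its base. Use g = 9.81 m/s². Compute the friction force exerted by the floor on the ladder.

Torques about the foot: N_wall · 8.8 sin 80° = 29.4×9.81×4.4 cos 80° + 102×9.81×4.8 cos 80° → N_wall = 121.67 N.
ΣF_x = 0: f_floor = N_wall = 121.67 N.

f ≈ 122 N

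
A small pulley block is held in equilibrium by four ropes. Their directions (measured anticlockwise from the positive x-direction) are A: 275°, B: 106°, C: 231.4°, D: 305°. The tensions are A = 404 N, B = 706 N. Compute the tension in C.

T_C ≈ 29 N

Resolve: ΣF_x = 404 cos 275° + 706 cos 106° + T_C cos 231.4° + T_D cos 305° = 0.
        ΣF_y = 404 sin 275° + 706 sin 106° + T_C sin 231.4° + T_D sin 305° = 0.
The known terms sum to (-159.4, 276.2) N, so -0.6239 T_C + 0.5736 T_D = 159.4 and -0.7815 T_C − 0.8192 T_D = -276.2.
Solving simultaneously: T_C = 29.03 N, T_D = 309.5 N.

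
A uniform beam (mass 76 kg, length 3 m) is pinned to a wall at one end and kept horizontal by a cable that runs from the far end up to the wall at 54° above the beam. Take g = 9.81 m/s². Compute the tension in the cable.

Take torques about the hinge: T sin 54° · 3 = 76×9.81×1.5 = 1118.3 N·m.
So T = 1118.3 / (0.8090 × 3) = 460.78 N.

T ≈ 461 N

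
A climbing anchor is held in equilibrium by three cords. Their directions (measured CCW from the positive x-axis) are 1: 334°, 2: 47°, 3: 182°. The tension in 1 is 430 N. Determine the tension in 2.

Resolve: ΣF_x = 430 cos 334° + T_2 cos 47° + T_3 cos 182° = 0.
        ΣF_y = 430 sin 334° + T_2 sin 47° + T_3 sin 182° = 0.
The known terms sum to (386.5, -188.5) N, so 0.6820 T_2 − 0.9994 T_3 = -386.5 and 0.7314 T_2 − 0.0349 T_3 = 188.5.
Solving simultaneously: T_2 = 285.5 N, T_3 = 581.5 N.

T_2 ≈ 285 N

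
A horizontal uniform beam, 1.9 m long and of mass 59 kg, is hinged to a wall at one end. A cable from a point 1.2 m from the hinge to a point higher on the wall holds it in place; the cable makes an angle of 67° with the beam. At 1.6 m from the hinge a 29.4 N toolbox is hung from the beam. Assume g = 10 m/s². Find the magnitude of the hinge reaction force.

Take torques about the hinge: T sin 67° · 1.2 = 59×10×0.95 + 29.4×1.6 = 607.54 N·m.
So T = 607.54 / (0.9205 × 1.2) = 550.01 N.
ΣF_x = 0: H_x = T cos 67° = 214.9 N.
ΣF_y = 0: H_y = (59×10 + 29.4) − T sin 67° = 619.4 − 506.28 = 113.12 N.
|H| = √(H_x² + H_y²) = √((214.9)² + (113.12)²) = 242.86 N.

|H| ≈ 243 N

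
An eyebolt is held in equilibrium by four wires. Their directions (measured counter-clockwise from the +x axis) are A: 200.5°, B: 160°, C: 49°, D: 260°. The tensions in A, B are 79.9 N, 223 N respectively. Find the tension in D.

Resolve: ΣF_x = 79.9 cos 200.5° + 223 cos 160° + T_C cos 49° + T_D cos 260° = 0.
        ΣF_y = 79.9 sin 200.5° + 223 sin 160° + T_C sin 49° + T_D sin 260° = 0.
The known terms sum to (-284.4, 48.29) N, so 0.6561 T_C − 0.1736 T_D = 284.4 and 0.7547 T_C − 0.9848 T_D = -48.29.
Solving simultaneously: T_C = 560.1 N, T_D = 478.2 N.

T_D ≈ 478 N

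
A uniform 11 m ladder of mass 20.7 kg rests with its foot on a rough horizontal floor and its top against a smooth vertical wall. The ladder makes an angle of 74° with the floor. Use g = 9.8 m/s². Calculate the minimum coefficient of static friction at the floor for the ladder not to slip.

μ_min ≈ 0.143

ΣF_y = 0: N_floor = 20.7×9.8 = 202.86 N.
Torques about the foot: N_wall · 11 sin 74° = 20.7×9.8×5.5 cos 74° → N_wall = 29.085 N.
ΣF_x = 0: f_floor = N_wall = 29.085 N.
μ_min = f_floor / N_floor = 29.085 / 202.86 = 0.1434.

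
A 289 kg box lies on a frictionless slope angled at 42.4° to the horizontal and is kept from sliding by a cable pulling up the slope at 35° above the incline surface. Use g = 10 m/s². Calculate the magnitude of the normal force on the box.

Take axes along and perpendicular to the incline. Weight components: W sin 42.4° = 1949 N down-slope, W cos 42.4° = 2134 N into the surface.
Along incline: T cos 35° = W sin 42.4° → T = 2379 N.
Perpendicular: N = W cos 42.4° − T sin 35° = 769.6 N.

N ≈ 770 N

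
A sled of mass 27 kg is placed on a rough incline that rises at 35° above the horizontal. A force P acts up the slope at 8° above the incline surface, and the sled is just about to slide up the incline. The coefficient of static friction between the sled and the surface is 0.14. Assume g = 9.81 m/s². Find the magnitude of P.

P ≈ 181 N

On the verge of sliding up the incline, friction equals μN and acts down the slope.
Perpendicular: N + P sin 8° = W cos 35° = 217 N.
Along incline: P cos 8° = W sin 35° + μN  with W sin 35° = 151.9 N.
Solving the pair for P and N: P = 180.5 N, N = 191.8 N (and f = μN = 26.86 N).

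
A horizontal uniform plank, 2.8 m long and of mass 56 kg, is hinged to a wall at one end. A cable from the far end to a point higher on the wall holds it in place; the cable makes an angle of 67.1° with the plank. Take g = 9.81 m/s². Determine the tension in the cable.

Take torques about the hinge: T sin 67.1° · 2.8 = 56×9.81×1.4 = 769.1 N·m.
So T = 769.1 / (0.9212 × 2.8) = 298.18 N.

T ≈ 298 N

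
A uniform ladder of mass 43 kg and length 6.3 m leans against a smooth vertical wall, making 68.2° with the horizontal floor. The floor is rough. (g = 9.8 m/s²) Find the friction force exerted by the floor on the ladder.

Torques about the foot: N_wall · 6.3 sin 68.2° = 43×9.8×3.15 cos 68.2° → N_wall = 84.274 N.
ΣF_x = 0: f_floor = N_wall = 84.274 N.

f ≈ 84.3 N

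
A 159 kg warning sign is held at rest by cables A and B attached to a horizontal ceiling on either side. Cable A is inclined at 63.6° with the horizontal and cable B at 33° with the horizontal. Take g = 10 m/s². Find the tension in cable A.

T_A ≈ 1340 N

Weight W = 159 × 10 = 1590 N acts straight down.
Horizontal: T_A cos 63.6° = T_B cos 33°  →  T_B = 0.5302 T_A.
Vertical: T_A sin 63.6° + T_B sin 33° = 1590.
Substituting the horizontal relation into the vertical equation gives 1.184 T_A = 1590, so T_A = 1342 N.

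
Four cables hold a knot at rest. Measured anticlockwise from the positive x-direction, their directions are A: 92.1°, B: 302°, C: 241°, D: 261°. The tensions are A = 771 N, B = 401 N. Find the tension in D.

T_D ≈ 139 N

Resolve: ΣF_x = 771 cos 92.1° + 401 cos 302° + T_C cos 241° + T_D cos 261° = 0.
        ΣF_y = 771 sin 92.1° + 401 sin 302° + T_C sin 241° + T_D sin 261° = 0.
The known terms sum to (184.2, 430.4) N, so -0.4848 T_C − 0.1564 T_D = -184.2 and -0.8746 T_C − 0.9877 T_D = -430.4.
Solving simultaneously: T_C = 335.2 N, T_D = 139 N.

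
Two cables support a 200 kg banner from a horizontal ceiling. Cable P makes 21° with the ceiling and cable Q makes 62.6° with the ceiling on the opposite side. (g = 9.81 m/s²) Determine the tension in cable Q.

Weight W = 200 × 9.81 = 1962 N acts straight down.
Horizontal: T_P cos 21° = T_Q cos 62.6°  →  T_P = 0.4929 T_Q.
Vertical: T_P sin 21° + T_Q sin 62.6° = 1962.
Substituting the horizontal relation into the vertical equation gives 1.064 T_Q = 1962, so T_Q = 1843 N.

T_Q ≈ 1840 N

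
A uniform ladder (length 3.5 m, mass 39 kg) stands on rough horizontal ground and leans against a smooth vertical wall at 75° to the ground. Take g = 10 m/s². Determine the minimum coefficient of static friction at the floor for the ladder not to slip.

ΣF_y = 0: N_floor = 39×10 = 390 N.
Torques about the foot: N_wall · 3.5 sin 75° = 39×10×1.75 cos 75° → N_wall = 52.25 N.
ΣF_x = 0: f_floor = N_wall = 52.25 N.
μ_min = f_floor / N_floor = 52.25 / 390 = 0.134.

μ_min ≈ 0.134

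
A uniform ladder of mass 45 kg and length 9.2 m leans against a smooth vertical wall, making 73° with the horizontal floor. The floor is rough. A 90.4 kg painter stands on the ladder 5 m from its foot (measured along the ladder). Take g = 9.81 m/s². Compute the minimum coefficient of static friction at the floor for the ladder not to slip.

ΣF_y = 0: N_floor = 45×9.81 + 90.4×9.81 = 1328.3 N.
Torques about the foot: N_wall · 9.2 sin 73° = 45×9.81×4.6 cos 73° + 90.4×9.81×5 cos 73° → N_wall = 214.84 N.
ΣF_x = 0: f_floor = N_wall = 214.84 N.
μ_min = f_floor / N_floor = 214.84 / 1328.3 = 0.1617.

μ_min ≈ 0.162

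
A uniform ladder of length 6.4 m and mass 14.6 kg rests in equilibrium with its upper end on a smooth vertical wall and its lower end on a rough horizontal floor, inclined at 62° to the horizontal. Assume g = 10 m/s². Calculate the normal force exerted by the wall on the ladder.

Torques about the foot: N_wall · 6.4 sin 62° = 14.6×10×3.2 cos 62° → N_wall = 38.815 N.

N_wall ≈ 38.8 N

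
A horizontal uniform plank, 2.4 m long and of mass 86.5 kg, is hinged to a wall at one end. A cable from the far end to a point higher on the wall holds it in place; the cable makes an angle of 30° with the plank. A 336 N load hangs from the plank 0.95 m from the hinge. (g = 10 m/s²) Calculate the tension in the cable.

T ≈ 1130 N

Take torques about the hinge: T sin 30° · 2.4 = 86.5×10×1.2 + 336×0.95 = 1357.2 N·m.
So T = 1357.2 / (0.5000 × 2.4) = 1131 N.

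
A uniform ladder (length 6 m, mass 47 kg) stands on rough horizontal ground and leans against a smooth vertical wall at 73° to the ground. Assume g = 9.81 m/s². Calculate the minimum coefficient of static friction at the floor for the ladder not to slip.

ΣF_y = 0: N_floor = 47×9.81 = 461.07 N.
Torques about the foot: N_wall · 6 sin 73° = 47×9.81×3 cos 73° → N_wall = 70.482 N.
ΣF_x = 0: f_floor = N_wall = 70.482 N.
μ_min = f_floor / N_floor = 70.482 / 461.07 = 0.1529.

μ_min ≈ 0.153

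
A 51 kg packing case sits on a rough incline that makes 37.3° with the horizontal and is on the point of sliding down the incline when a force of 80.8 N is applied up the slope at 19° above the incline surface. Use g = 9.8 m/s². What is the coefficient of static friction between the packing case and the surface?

μ ≈ 0.610

On the verge of sliding down the incline, friction is at its maximum μN and acts up the slope.
Perpendicular to incline: N = W cos 37.3° − P sin 19° = 397.6 − 26.31 = 371.3 N.
Along incline: P cos 19° + μN = W sin 37.3° → μ = (W sin 37.3° − P cos 19°) / N = 0.61.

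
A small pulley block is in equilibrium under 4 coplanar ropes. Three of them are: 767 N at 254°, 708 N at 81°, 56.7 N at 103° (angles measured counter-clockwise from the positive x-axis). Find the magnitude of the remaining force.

F ≈ 115 N

Sum the known components: ΣF_x = -113.4 N, ΣF_y = 17.24 N.
For equilibrium the remaining force must supply (−ΣF_x, −ΣF_y) = (113.4, -17.24) N.
Magnitude = √((113.4)² + (-17.24)²) = 114.7 N; direction = atan2(-17.24, 113.4) = 351.4°.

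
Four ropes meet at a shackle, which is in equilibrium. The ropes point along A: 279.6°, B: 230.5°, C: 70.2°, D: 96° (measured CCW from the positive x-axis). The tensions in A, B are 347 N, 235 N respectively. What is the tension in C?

Resolve: ΣF_x = 347 cos 279.6° + 235 cos 230.5° + T_C cos 70.2° + T_D cos 96° = 0.
        ΣF_y = 347 sin 279.6° + 235 sin 230.5° + T_C sin 70.2° + T_D sin 96° = 0.
The known terms sum to (-91.61, -523.5) N, so 0.3387 T_C − 0.1045 T_D = 91.61 and 0.9409 T_C + 0.9945 T_D = 523.5.
Solving simultaneously: T_C = 335.1 N, T_D = 209.4 N.

T_C ≈ 335 N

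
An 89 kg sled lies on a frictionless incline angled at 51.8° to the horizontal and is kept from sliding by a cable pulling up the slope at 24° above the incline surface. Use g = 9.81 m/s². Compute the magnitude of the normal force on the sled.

Take axes along and perpendicular to the incline. Weight components: W sin 51.8° = 686.1 N down-slope, W cos 51.8° = 539.9 N into the surface.
Along incline: T cos 24° = W sin 51.8° → T = 751.1 N.
Perpendicular: N = W cos 51.8° − T sin 24° = 234.4 N.

N ≈ 234 N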